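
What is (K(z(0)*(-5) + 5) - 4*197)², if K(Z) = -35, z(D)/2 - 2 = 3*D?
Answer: 677329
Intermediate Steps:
z(D) = 4 + 6*D (z(D) = 4 + 2*(3*D) = 4 + 6*D)
(K(z(0)*(-5) + 5) - 4*197)² = (-35 - 4*197)² = (-35 - 788)² = (-823)² = 677329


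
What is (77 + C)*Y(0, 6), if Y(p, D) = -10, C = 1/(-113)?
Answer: -87000/113 ≈ -769.91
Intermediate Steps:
C = -1/113 ≈ -0.0088496
(77 + C)*Y(0, 6) = (77 - 1/113)*(-10) = (8700/113)*(-10) = -87000/113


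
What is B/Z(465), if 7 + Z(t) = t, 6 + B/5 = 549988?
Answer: 1374955/229 ≈ 6004.2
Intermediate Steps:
B = 2749910 (B = -30 + 5*549988 = -30 + 2749940 = 2749910)
Z(t) = -7 + t
B/Z(465) = 2749910/(-7 + 465) = 2749910/458 = 2749910*(1/458) = 1374955/229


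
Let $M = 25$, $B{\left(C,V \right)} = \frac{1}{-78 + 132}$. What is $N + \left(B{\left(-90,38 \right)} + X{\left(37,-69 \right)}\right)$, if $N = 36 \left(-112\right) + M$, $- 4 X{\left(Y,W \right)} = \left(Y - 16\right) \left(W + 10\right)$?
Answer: $- \frac{399301}{108} \approx -3697.2$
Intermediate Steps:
$B{\left(C,V \right)} = \frac{1}{54}$
$X{\left(Y,W \right)} = - \frac{\left(-16 + Y\right) \left(10 + W\right)}{4}$ ($X{\left(Y,W \right)} = - \frac{\left(Y - 16\right) \left(W + 10\right)}{4} = - \frac{\left(-16 + Y\right) \left(10 + W\right)}{4}$)
$N = -4007$ ($N = 36 \left(-112\right) + 25 = -4032 + 25 = -4007$)
$N + \left(B{\left(-90,38 \right)} + X{\left(37,-69 \right)}\right) = -4007 + \left(\frac{1}{54} + \left(40 + 4 \left(-69\right) - \frac{185}{2} - \left(- \frac{69}{4}\right) 37\right)\right) = -4007 + \left(\frac{1}{54} + \left(40 - 276 - \frac{185}{2} + \frac{2553}{4}\right)\right) = -4007 + \left(\frac{1}{54} + \frac{1239}{4}\right) = -4007 + \frac{33455}{108} = - \frac{399301}{108}$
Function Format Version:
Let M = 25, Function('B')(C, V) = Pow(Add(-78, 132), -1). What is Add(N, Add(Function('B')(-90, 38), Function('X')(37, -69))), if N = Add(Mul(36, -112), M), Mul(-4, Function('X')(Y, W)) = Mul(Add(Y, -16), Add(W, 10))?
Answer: Rational(-399301, 108) ≈ -3697.2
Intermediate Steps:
Function('B')(C, V) = Rational(1, 54) (Function('B')(C, V) = Pow(54, -1) = Rational(1, 54))
Function('X')(Y, W) = Mul(Rational(-1, 4), Add(-16, Y), Add(10, W)) (Function('X')(Y, W) = Mul(Rational(-1, 4), Mul(Add(Y, -16), Add(W, 10))) = Mul(Rational(-1, 4), Mul(Add(-16, Y), Add(10, W))) = Mul(Rational(-1, 4), Add(-16, Y), Add(10, W)))
N = -4007 (N = Add(Mul(36, -112), 25) = Add(-4032, 25) = -4007)
Add(N, Add(Function('B')(-90, 38), Function('X')(37, -69))) = Add(-4007, Add(Rational(1, 54), Add(40, Mul(4, -69), Mul(Rational(-5, 2), 37), Mul(Rational(-1, 4), -69, 37)))) = Add(-4007, Add(Rational(1, 54), Add(40, -276, Rational(-185, 2), Rational(2553, 4)))) = Add(-4007, Add(Rational(1, 54), Rational(1239, 4))) = Add(-4007, Rational(33455, 108)) = Rational(-399301, 108)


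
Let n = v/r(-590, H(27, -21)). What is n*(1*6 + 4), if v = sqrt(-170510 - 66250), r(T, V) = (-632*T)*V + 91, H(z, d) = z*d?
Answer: -20*I*sqrt(59190)/211422869 ≈ -2.3015e-5*I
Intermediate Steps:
H(z, d) = d*z
r(T, V) = 91 - 632*T*V (r(T, V) = -632*T*V + 91 = 91 - 632*T*V)
v = 2*I*sqrt(59190) (v = sqrt(-236760) = 2*I*sqrt(59190) ≈ 486.58*I)
n = -2*I*sqrt(59190)/211422869 (n = (2*I*sqrt(59190))/(91 - 632*(-590)*(-21*27)) = (2*I*sqrt(59190))/(91 - 632*(-590)*(-567)) = (2*I*sqrt(59190))/(91 - 211422960) = (2*I*sqrt(59190))/(-211422869) = (2*I*sqrt(59190))*(-1/211422869) = -2*I*sqrt(59190)/211422869 ≈ -2.3015e-6*I)
n*(1*6 + 4) = (-2*I*sqrt(59190)/211422869)*(1*6 + 4) = (-2*I*sqrt(59190)/211422869)*(6 + 4) = -2*I*sqrt(59190)/211422869*10 = -20*I*sqrt(59190)/211422869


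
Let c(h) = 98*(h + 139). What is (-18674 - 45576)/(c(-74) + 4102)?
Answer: -32125/5236 ≈ -6.1354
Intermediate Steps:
c(h) = 13622 + 98*h (c(h) = 98*(139 + h) = 13622 + 98*h)
(-18674 - 45576)/(c(-74) + 4102) = (-18674 - 45576)/((13622 + 98*(-74)) + 4102) = -64250/((13622 - 7252) + 4102) = -64250/(6370 + 4102) = -64250/10472 = -64250*1/10472 = -32125/5236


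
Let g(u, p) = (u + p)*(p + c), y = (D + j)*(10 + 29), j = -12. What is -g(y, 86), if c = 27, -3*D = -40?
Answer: -15594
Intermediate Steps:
D = 40/3 (D = -1/3*(-40) = 40/3 ≈ 13.333)
y = 52 (y = (40/3 - 12)*(10 + 29) = (4/3)*39 = 52)
g(u, p) = (27 + p)*(p + u) (g(u, p) = (u + p)*(p + 27) = (p + u)*(27 + p) = (27 + p)*(p + u))
-g(y, 86) = -(86**2 + 27*86 + 27*52 + 86*52) = -(7396 + 2322 + 1404 + 4472) = -1*15594 = -15594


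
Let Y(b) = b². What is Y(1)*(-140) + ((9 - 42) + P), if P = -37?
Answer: -210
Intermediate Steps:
Y(1)*(-140) + ((9 - 42) + P) = 1²*(-140) + ((9 - 42) - 37) = 1*(-140) + (-33 - 37) = -140 - 70 = -210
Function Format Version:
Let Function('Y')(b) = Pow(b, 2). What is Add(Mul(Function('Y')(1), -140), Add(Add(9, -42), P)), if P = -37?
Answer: -210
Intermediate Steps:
Add(Mul(Function('Y')(1), -140), Add(Add(9, -42), P)) = Add(Mul(Pow(1, 2), -140), Add(Add(9, -42), -37)) = Add(Mul(1, -140), Add(-33, -37)) = Add(-140, -70) = -210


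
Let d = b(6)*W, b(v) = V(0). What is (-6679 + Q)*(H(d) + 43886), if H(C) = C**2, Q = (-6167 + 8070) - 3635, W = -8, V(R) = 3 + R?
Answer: -373969882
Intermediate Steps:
b(v) = 3 (b(v) = 3 + 0 = 3)
d = -24 (d = 3*(-8) = -24)
Q = -1732 (Q = 1903 - 3635 = -1732)
(-6679 + Q)*(H(d) + 43886) = (-6679 - 1732)*((-24)**2 + 43886) = -8411*(576 + 43886) = -8411*44462 = -373969882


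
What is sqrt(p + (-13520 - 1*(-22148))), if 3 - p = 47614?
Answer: I*sqrt(38983) ≈ 197.44*I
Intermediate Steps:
p = -47611 (p = 3 - 1*47614 = 3 - 47614 = -47611)
sqrt(p + (-13520 - 1*(-22148))) = sqrt(-47611 + (-13520 - 1*(-22148))) = sqrt(-47611 + (-13520 + 22148)) = sqrt(-47611 + 8628) = sqrt(-38983) = I*sqrt(38983)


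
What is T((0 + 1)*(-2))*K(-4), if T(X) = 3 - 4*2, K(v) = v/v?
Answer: -5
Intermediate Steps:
K(v) = 1
T(X) = -5 (T(X) = 3 - 8 = -5)
T((0 + 1)*(-2))*K(-4) = -5*1 = -5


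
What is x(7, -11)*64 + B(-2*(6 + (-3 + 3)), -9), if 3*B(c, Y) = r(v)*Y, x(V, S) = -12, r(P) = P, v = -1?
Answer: -765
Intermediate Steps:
B(c, Y) = -Y/3 (B(c, Y) = (-Y)/3 = -Y/3)
x(7, -11)*64 + B(-2*(6 + (-3 + 3)), -9) = -12*64 - ⅓*(-9) = -768 + 3 = -765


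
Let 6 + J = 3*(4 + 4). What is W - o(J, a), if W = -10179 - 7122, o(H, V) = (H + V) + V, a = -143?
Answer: -17033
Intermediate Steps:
J = 18 (J = -6 + 3*(4 + 4) = -6 + 3*8 = -6 + 24 = 18)
o(H, V) = H + 2*V
W = -17301
W - o(J, a) = -17301 - (18 + 2*(-143)) = -17301 - (18 - 286) = -17301 - 1*(-268) = -17301 + 268 = -17033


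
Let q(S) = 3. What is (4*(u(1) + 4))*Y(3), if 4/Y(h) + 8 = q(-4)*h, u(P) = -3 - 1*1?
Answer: 0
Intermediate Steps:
u(P) = -4 (u(P) = -3 - 1 = -4)
Y(h) = 4/(-8 + 3*h)
(4*(u(1) + 4))*Y(3) = (4*(-4 + 4))*(4/(-8 + 3*3)) = (4*0)*(4/(-8 + 9)) = 0*(4/1) = 0*(4*1) = 0*4 = 0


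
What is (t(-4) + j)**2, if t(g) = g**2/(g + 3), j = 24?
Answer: 64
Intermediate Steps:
t(g) = g**2/(3 + g)
(t(-4) + j)**2 = ((-4)**2/(3 - 4) + 24)**2 = (16/(-1) + 24)**2 = (16*(-1) + 24)**2 = (-16 + 24)**2 = 8**2 = 64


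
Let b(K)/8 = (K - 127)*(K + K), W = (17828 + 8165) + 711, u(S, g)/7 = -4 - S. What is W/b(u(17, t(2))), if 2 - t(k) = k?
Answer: 1669/40278 ≈ 0.041437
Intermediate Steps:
t(k) = 2 - k
u(S, g) = -28 - 7*S (u(S, g) = 7*(-4 - S) = -28 - 7*S)
W = 26704 (W = 25993 + 711 = 26704)
b(K) = 16*K*(-127 + K) (b(K) = 8*((K - 127)*(K + K)) = 8*((-127 + K)*(2*K)) = 8*(2*K*(-127 + K)) = 16*K*(-127 + K))
W/b(u(17, t(2))) = 26704/((16*(-28 - 7*17)*(-127 + (-28 - 7*17)))) = 26704/((16*(-28 - 119)*(-127 + (-28 - 119)))) = 26704/((16*(-147)*(-127 - 147))) = 26704/((16*(-147)*(-274))) = 26704/644448 = 26704*(1/644448) = 1669/40278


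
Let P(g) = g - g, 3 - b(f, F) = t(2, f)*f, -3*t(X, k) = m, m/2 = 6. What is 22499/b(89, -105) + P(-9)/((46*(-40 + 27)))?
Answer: 22499/359 ≈ 62.671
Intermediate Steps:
m = 12 (m = 2*6 = 12)
t(X, k) = -4 (t(X, k) = -⅓*12 = -4)
b(f, F) = 3 + 4*f (b(f, F) = 3 - (-4)*f = 3 + 4*f)
P(g) = 0
22499/b(89, -105) + P(-9)/((46*(-40 + 27))) = 22499/(3 + 4*89) + 0/((46*(-40 + 27))) = 22499/(3 + 356) + 0/((46*(-13))) = 22499/359 + 0/(-598) = 22499*(1/359) + 0*(-1/598) = 22499/359 + 0 = 22499/359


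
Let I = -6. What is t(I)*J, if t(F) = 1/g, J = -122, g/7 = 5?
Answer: -122/35 ≈ -3.4857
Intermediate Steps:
g = 35 (g = 7*5 = 35)
t(F) = 1/35
t(I)*J = (1/35)*(-122) = -122/35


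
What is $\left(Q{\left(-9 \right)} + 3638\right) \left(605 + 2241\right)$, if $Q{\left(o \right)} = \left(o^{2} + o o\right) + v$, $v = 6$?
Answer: $10831876$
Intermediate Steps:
$Q{\left(o \right)} = 6 + 2 o^{2}$ ($Q{\left(o \right)} = \left(o^{2} + o o\right) + 6 = \left(o^{2} + o^{2}\right) + 6 = 2 o^{2} + 6 = 6 + 2 o^{2}$)
$\left(Q{\left(-9 \right)} + 3638\right) \left(605 + 2241\right) = \left(\left(6 + 2 \left(-9\right)^{2}\right) + 3638\right) \left(605 + 2241\right) = \left(\left(6 + 2 \cdot 81\right) + 3638\right) 2846 = \left(\left(6 + 162\right) + 3638\right) 2846 = \left(168 + 3638\right) 2846 = 3806 \cdot 2846 = 10831876$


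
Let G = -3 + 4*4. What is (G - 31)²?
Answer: 324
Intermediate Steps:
G = 13 (G = -3 + 16 = 13)
(G - 31)² = (13 - 31)² = (-18)² = 324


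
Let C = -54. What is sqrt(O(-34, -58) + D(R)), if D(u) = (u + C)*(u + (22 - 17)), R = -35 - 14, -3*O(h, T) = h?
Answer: sqrt(40890)/3 ≈ 67.404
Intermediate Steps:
O(h, T) = -h/3
R = -49
D(u) = (-54 + u)*(5 + u) (D(u) = (u - 54)*(u + (22 - 17)) = (-54 + u)*(u + 5) = (-54 + u)*(5 + u))
sqrt(O(-34, -58) + D(R)) = sqrt(-1/3*(-34) + (-270 + (-49)**2 - 49*(-49))) = sqrt(34/3 + (-270 + 2401 + 2401)) = sqrt(34/3 + 4532) = sqrt(13630/3) = sqrt(40890)/3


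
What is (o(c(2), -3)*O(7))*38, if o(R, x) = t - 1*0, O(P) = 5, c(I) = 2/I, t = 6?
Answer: 1140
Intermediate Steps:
o(R, x) = 6 (o(R, x) = 6 - 1*0 = 6 + 0 = 6)
(o(c(2), -3)*O(7))*38 = (6*5)*38 = 30*38 = 1140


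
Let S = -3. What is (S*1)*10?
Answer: -30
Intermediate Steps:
(S*1)*10 = -3*1*10 = -3*10 = -30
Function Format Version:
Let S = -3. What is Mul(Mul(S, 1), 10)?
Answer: -30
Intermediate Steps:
Mul(Mul(S, 1), 10) = Mul(Mul(-3, 1), 10) = Mul(-3, 10) = -30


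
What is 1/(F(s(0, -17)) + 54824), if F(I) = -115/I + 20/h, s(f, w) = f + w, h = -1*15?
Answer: 51/2796301 ≈ 1.8238e-5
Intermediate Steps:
h = -15
F(I) = -4/3 - 115/I (F(I) = -115/I + 20/(-15) = -115/I + 20*(-1/15) = -115/I - 4/3 = -4/3 - 115/I)
1/(F(s(0, -17)) + 54824) = 1/((-4/3 - 115/(0 - 17)) + 54824) = 1/((-4/3 - 115/(-17)) + 54824) = 1/((-4/3 - 115*(-1/17)) + 54824) = 1/((-4/3 + 115/17) + 54824) = 1/(277/51 + 54824) = 1/(2796301/51) = 51/2796301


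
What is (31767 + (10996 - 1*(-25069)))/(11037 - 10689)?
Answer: 16958/87 ≈ 194.92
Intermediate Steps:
(31767 + (10996 - 1*(-25069)))/(11037 - 10689) = (31767 + (10996 + 25069))/348 = (31767 + 36065)*(1/348) = 67832*(1/348) = 16958/87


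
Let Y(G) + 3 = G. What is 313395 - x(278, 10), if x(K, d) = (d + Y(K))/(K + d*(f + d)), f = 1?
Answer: 121596975/388 ≈ 3.1339e+5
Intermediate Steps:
Y(G) = -3 + G
x(K, d) = (-3 + K + d)/(K + d*(1 + d)) (x(K, d) = (d + (-3 + K))/(K + d*(1 + d)) = (-3 + K + d)/(K + d*(1 + d)))
313395 - x(278, 10) = 313395 - (-3 + 278 + 10)/(278 + 10 + 10²) = 313395 - 285/(278 + 10 + 100) = 313395 - 285/388 = 121596975/388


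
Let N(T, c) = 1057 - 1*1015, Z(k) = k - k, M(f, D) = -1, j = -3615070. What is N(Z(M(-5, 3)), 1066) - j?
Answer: 3615112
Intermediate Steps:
Z(k) = 0
N(T, c) = 42 (N(T, c) = 1057 - 1015 = 42)
N(Z(M(-5, 3)), 1066) - j = 42 - 1*(-3615070) = 42 + 3615070 = 3615112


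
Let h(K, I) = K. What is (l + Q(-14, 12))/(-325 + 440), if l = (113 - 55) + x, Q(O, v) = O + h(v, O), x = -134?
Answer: -78/115 ≈ -0.67826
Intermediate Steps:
Q(O, v) = O + v
l = -76 (l = (113 - 55) - 134 = 58 - 134 = -76)
(l + Q(-14, 12))/(-325 + 440) = (-76 + (-14 + 12))/(-325 + 440) = (-76 - 2)/115 = (1/115)*(-78) = -78/115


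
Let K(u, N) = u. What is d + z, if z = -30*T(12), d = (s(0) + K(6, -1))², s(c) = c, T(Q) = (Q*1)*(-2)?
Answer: 756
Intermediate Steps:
T(Q) = -2*Q (T(Q) = Q*(-2) = -2*Q)
d = 36 (d = (0 + 6)² = 6² = 36)
z = 720 (z = -(-60)*12 = -30*(-24) = 720)
d + z = 36 + 720 = 756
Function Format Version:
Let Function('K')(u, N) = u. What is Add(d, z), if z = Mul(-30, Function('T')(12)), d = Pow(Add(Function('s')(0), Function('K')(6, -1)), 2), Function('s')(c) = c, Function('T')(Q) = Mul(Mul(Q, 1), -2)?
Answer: 756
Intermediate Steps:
Function('T')(Q) = Mul(-2, Q) (Function('T')(Q) = Mul(Q, -2) = Mul(-2, Q))
d = 36 (d = Pow(Add(0, 6), 2) = Pow(6, 2) = 36)
z = 720 (z = Mul(-30, Mul(-2, 12)) = Mul(-30, -24) = 720)
Add(d, z) = Add(36, 720) = 756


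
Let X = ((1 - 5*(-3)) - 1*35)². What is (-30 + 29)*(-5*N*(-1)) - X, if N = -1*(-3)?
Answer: -376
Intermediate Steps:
N = 3
X = 361 (X = ((1 + 15) - 35)² = (16 - 35)² = (-19)² = 361)
(-30 + 29)*(-5*N*(-1)) - X = (-30 + 29)*(-5*3*(-1)) - 1*361 = -(-15)*(-1) - 361 = -1*15 - 361 = -15 - 361 = -376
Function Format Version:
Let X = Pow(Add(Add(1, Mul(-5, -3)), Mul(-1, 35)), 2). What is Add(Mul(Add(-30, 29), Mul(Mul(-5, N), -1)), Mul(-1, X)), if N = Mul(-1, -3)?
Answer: -376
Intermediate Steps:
N = 3
X = 361 (X = Pow(Add(Add(1, 15), -35), 2) = Pow(Add(16, -35), 2) = Pow(-19, 2) = 361)
Add(Mul(Add(-30, 29), Mul(Mul(-5, N), -1)), Mul(-1, X)) = Add(Mul(Add(-30, 29), Mul(Mul(-5, 3), -1)), Mul(-1, 361)) = Add(Mul(-1, Mul(-15, -1)), -361) = Add(Mul(-1, 15), -361) = Add(-15, -361) = -376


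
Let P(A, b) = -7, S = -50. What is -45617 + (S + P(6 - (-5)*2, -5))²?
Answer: -42368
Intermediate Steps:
-45617 + (S + P(6 - (-5)*2, -5))² = -45617 + (-50 - 7)² = -45617 + (-57)² = -45617 + 3249 = -42368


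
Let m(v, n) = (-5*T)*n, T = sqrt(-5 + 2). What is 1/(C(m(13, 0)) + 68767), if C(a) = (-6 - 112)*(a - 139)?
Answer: 1/85169 ≈ 1.1741e-5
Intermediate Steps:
T = I*sqrt(3) (T = sqrt(-3) = I*sqrt(3) ≈ 1.732*I)
m(v, n) = -5*I*n*sqrt(3) (m(v, n) = (-5*I*sqrt(3))*n = -5*I*n*sqrt(3))
C(a) = 16402 - 118*a (C(a) = -118*(-139 + a) = 16402 - 118*a)
1/(C(m(13, 0)) + 68767) = 1/((16402 - (-590)*I*0*sqrt(3)) + 68767) = 1/((16402 - 118*0) + 68767) = 1/((16402 + 0) + 68767) = 1/(16402 + 68767) = 1/85169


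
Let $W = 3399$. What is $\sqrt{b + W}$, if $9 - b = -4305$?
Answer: $3 \sqrt{857} \approx 87.824$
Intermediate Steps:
$b = 4314$ ($b = 9 - -4305 = 9 + 4305 = 4314$)
$\sqrt{b + W} = \sqrt{4314 + 3399} = \sqrt{7713} = 3 \sqrt{857}$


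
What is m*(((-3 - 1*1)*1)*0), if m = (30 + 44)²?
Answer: 0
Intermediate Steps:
m = 5476 (m = 74² = 5476)
m*(((-3 - 1*1)*1)*0) = 5476*(((-3 - 1*1)*1)*0) = 5476*(((-3 - 1)*1)*0) = 5476*(-4*1*0) = 5476*(-4*0) = 5476*0 = 0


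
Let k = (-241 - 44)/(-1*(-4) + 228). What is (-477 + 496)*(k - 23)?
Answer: -106799/232 ≈ -460.34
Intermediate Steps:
k = -285/232 (k = -285/(4 + 228) = -285/232 ≈ -1.2284)
(-477 + 496)*(k - 23) = (-477 + 496)*(-285/232 - 23) = 19*(-5621/232) = -106799/232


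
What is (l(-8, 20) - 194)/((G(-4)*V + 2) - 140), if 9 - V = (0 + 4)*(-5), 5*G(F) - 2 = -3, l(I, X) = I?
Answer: 1010/719 ≈ 1.4047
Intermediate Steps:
G(F) = -1/5 (G(F) = 2/5 + (1/5)*(-3) = 2/5 - 3/5 = -1/5)
V = 29 (V = 9 - (0 + 4)*(-5) = 9 - 4*(-5) = 9 - 1*(-20) = 9 + 20 = 29)
(l(-8, 20) - 194)/((G(-4)*V + 2) - 140) = (-8 - 194)/((-1/5*29 + 2) - 140) = -202/((-29/5 + 2) - 140) = -202/(-19/5 - 140) = -202/(-719/5) = -202*(-5/719) = 1010/719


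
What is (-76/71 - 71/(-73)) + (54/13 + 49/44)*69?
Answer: 1077240147/2964676 ≈ 363.36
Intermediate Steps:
(-76/71 - 71/(-73)) + (54/13 + 49/44)*69 = (-76*1/71 - 71*(-1/73)) + (54*(1/13) + 49*(1/44))*69 = (-76/71 + 71/73) + (54/13 + 49/44)*69 = -507/5183 + (3013/572)*69 = -507/5183 + 207897/572 = 1077240147/2964676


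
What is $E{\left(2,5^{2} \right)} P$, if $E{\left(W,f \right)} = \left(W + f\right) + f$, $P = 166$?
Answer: $8632$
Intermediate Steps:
$E{\left(W,f \right)} = W + 2 f$
$E{\left(2,5^{2} \right)} P = \left(2 + 2 \cdot 5^{2}\right) 166 = \left(2 + 2 \cdot 25\right) 166 = \left(2 + 50\right) 166 = 52 \cdot 166 = 8632$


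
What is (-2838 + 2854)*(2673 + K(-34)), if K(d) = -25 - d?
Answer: 42912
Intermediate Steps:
(-2838 + 2854)*(2673 + K(-34)) = (-2838 + 2854)*(2673 + (-25 - 1*(-34))) = 16*(2673 + (-25 + 34)) = 16*(2673 + 9) = 16*2682 = 42912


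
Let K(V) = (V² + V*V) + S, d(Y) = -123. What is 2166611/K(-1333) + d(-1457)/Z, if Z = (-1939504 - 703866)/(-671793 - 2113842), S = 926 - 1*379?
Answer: -242420451282011/1879079215050 ≈ -129.01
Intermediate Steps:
S = 547 (S = 926 - 379 = 547)
Z = 528674/557127 (Z = -2643370/(-2785635) = -2643370*(-1/2785635) = 528674/557127 ≈ 0.94893)
K(V) = 547 + 2*V² (K(V) = (V² + V*V) + 547 = (V² + V²) + 547 = 2*V² + 547 = 547 + 2*V²)
2166611/K(-1333) + d(-1457)/Z = 2166611/(547 + 2*(-1333)²) - 123/528674/557127 = 2166611/(547 + 2*1776889) - 123*557127/528674 = 2166611/(547 + 3553778) - 68526621/528674 = 2166611/3554325 - 68526621/528674 = -242420451282011/1879079215050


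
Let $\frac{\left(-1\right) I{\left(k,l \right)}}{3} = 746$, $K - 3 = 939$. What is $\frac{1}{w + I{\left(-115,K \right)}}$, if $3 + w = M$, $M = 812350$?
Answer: $\frac{1}{810109} \approx 1.2344 \cdot 10^{-6}$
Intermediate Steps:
$K = 942$ ($K = 3 + 939 = 942$)
$I{\left(k,l \right)} = -2238$ ($I{\left(k,l \right)} = \left(-3\right) 746 = -2238$)
$w = 812347$ ($w = -3 + 812350 = 812347$)
$\frac{1}{w + I{\left(-115,K \right)}} = \frac{1}{812347 - 2238} = \frac{1}{810109}$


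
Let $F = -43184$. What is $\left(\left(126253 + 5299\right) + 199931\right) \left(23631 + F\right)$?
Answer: $-6481487099$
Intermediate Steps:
$\left(\left(126253 + 5299\right) + 199931\right) \left(23631 + F\right) = \left(\left(126253 + 5299\right) + 199931\right) \left(23631 - 43184\right) = \left(131552 + 199931\right) \left(-19553\right) = 331483 \left(-19553\right) = -6481487099$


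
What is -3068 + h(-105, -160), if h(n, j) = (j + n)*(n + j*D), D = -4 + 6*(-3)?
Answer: -908043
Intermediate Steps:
D = -22 (D = -4 - 18 = -22)
h(n, j) = (j + n)*(n - 22*j) (h(n, j) = (j + n)*(n + j*(-22)) = (j + n)*(n - 22*j))
-3068 + h(-105, -160) = -3068 + ((-105)**2 - 22*(-160)**2 - 21*(-160)*(-105)) = -3068 + (11025 - 22*25600 - 352800) = -3068 + (11025 - 563200 - 352800) = -3068 - 904975 = -908043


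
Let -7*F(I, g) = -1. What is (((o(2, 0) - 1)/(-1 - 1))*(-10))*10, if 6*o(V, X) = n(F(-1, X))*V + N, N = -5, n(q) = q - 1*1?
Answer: -2225/21 ≈ -105.95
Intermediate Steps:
F(I, g) = ⅐ (F(I, g) = -⅐*(-1) = ⅐)
n(q) = -1 + q (n(q) = q - 1 = -1 + q)
o(V, X) = -⅚ - V/7 (o(V, X) = ((-1 + ⅐)*V - 5)/6 = (-6*V/7 - 5)/6 = (-5 - 6*V/7)/6 = -⅚ - V/7)
(((o(2, 0) - 1)/(-1 - 1))*(-10))*10 = ((((-⅚ - ⅐*2) - 1)/(-1 - 1))*(-10))*10 = ((((-⅚ - 2/7) - 1)/(-2))*(-10))*10 = (((-47/42 - 1)*(-½))*(-10))*10 = (-89/42*(-½)*(-10))*10 = ((89/84)*(-10))*10 = -445/42*10 = -2225/21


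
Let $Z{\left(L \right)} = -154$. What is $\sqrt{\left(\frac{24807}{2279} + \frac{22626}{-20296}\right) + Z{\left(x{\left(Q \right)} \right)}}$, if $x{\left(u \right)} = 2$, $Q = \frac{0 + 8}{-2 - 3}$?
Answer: $\frac{i \sqrt{10430558347093}}{268922} \approx 12.01 i$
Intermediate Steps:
$Q = - \frac{8}{5}$ ($Q = \frac{8}{-5} = 8 \left(- \frac{1}{5}\right) = - \frac{8}{5} \approx -1.6$)
$\sqrt{\left(\frac{24807}{2279} + \frac{22626}{-20296}\right) + Z{\left(x{\left(Q \right)} \right)}} = \sqrt{\left(\frac{24807}{2279} + \frac{22626}{-20296}\right) - 154} = \sqrt{\left(24807 \cdot \frac{1}{2279} + 22626 \left(- \frac{1}{20296}\right)\right) - 154} = \sqrt{\left(\frac{24807}{2279} - \frac{11313}{10148}\right) - 154} = \sqrt{\frac{5254863}{537844} - 154} = \sqrt{- \frac{77573113}{537844}} = \frac{i \sqrt{10430558347093}}{268922}$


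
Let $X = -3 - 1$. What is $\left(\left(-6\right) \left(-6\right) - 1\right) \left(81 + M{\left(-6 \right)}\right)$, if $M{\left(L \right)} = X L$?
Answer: $3675$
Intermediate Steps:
$X = -4$ ($X = -3 - 1 = -4$)
$M{\left(L \right)} = - 4 L$
$\left(\left(-6\right) \left(-6\right) - 1\right) \left(81 + M{\left(-6 \right)}\right) = \left(\left(-6\right) \left(-6\right) - 1\right) \left(81 - -24\right) = \left(36 - 1\right) \left(81 + 24\right) = 35 \cdot 105 = 3675$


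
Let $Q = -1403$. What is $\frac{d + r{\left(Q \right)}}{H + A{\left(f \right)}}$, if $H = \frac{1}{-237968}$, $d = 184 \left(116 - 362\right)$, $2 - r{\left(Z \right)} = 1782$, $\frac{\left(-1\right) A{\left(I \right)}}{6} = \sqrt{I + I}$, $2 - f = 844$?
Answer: $\frac{11194966592}{3433062493310977} - \frac{31968525719580672 i \sqrt{421}}{3433062493310977} \approx 3.2609 \cdot 10^{-6} - 191.07 i$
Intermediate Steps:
$f = -842$ ($f = 2 - 844 = -842$)
$A{\left(I \right)} = - 6 \sqrt{2} \sqrt{I}$ ($A{\left(I \right)} = - 6 \sqrt{I + I} = - 6 \sqrt{2 I} = - 6 \sqrt{2} \sqrt{I}$)
$r{\left(Z \right)} = -1780$ ($r{\left(Z \right)} = 2 - 1782 = -1780$)
$d = -45264$ ($d = 184 \left(-246\right) = -45264$)
$H = - \frac{1}{237968} \approx -4.2022 \cdot 10^{-6}$
$\frac{d + r{\left(Q \right)}}{H + A{\left(f \right)}} = \frac{-45264 - 1780}{- \frac{1}{237968} - 6 \sqrt{2} \sqrt{-842}} = - \frac{47044}{- \frac{1}{237968} - 6 \sqrt{2} i \sqrt{842}} = - \frac{47044}{- \frac{1}{237968} - 12 i \sqrt{421}}$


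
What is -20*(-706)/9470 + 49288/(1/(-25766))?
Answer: -1202647012364/947 ≈ -1.2700e+9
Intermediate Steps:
-20*(-706)/9470 + 49288/(1/(-25766)) = 14120*(1/9470) + 49288/(-1/25766) = 1412/947 + 49288*(-25766) = 1412/947 - 1269954608 = -1202647012364/947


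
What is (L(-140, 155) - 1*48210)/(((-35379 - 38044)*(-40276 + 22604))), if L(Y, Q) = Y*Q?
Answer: -34955/648765628 ≈ -5.3879e-5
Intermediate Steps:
L(Y, Q) = Q*Y
(L(-140, 155) - 1*48210)/(((-35379 - 38044)*(-40276 + 22604))) = (155*(-140) - 1*48210)/(((-35379 - 38044)*(-40276 + 22604))) = (-21700 - 48210)/((-73423*(-17672))) = -69910/1297531256 = -69910*1/1297531256 = -34955/648765628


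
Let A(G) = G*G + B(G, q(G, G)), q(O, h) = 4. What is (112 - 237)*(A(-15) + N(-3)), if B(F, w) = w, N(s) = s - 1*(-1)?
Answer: -28375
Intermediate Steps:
N(s) = 1 + s (N(s) = s + 1 = 1 + s)
A(G) = 4 + G² (A(G) = G*G + 4 = G² + 4 = 4 + G²)
(112 - 237)*(A(-15) + N(-3)) = (112 - 237)*((4 + (-15)²) + (1 - 3)) = -125*((4 + 225) - 2) = -125*(229 - 2) = -125*227 = -28375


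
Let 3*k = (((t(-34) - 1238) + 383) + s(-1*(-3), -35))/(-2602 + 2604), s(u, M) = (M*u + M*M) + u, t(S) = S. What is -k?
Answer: -39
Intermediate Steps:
s(u, M) = u + M² + M*u (s(u, M) = (M*u + M²) + u = (M² + M*u) + u = u + M² + M*u)
k = 39 (k = ((((-34 - 1238) + 383) + (-1*(-3) + (-35)² - (-35)*(-3)))/(-2602 + 2604))/3 = (((-1272 + 383) + (3 + 1225 - 35*3))/2)/3 = ((-889 + (3 + 1225 - 105))*(½))/3 = ((-889 + 1123)*(½))/3 = (234*(½))/3 = (⅓)*117 = 39)
-k = -1*39 = -39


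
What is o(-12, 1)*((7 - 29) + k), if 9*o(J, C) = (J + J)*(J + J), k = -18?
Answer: -2560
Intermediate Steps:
o(J, C) = 4*J²/9 (o(J, C) = ((J + J)*(J + J))/9 = ((2*J)*(2*J))/9 = (4*J²)/9 = 4*J²/9)
o(-12, 1)*((7 - 29) + k) = ((4/9)*(-12)²)*((7 - 29) - 18) = ((4/9)*144)*(-22 - 18) = 64*(-40) = -2560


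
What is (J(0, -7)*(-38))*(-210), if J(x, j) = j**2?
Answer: 391020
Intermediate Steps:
(J(0, -7)*(-38))*(-210) = ((-7)**2*(-38))*(-210) = (49*(-38))*(-210) = -1862*(-210) = 391020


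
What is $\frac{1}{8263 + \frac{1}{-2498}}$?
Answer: $\frac{2498}{20640973} \approx 0.00012102$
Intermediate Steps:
$\frac{1}{8263 + \frac{1}{-2498}} = \frac{1}{8263 - \frac{1}{2498}} = \frac{1}{\frac{20640973}{2498}} = \frac{2498}{20640973}$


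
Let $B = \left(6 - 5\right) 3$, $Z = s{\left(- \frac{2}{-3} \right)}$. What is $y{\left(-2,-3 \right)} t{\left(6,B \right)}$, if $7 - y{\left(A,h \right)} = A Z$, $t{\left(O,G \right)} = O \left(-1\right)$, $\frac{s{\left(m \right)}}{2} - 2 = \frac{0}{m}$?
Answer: $-90$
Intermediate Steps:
$s{\left(m \right)} = 4$ ($s{\left(m \right)} = 4 + 2 \frac{0}{m} = 4 + 2 \cdot 0 = 4 + 0 = 4$)
$Z = 4$
$B = 3$ ($B = 1 \cdot 3 = 3$)
$t{\left(O,G \right)} = - O$
$y{\left(A,h \right)} = 7 - 4 A$ ($y{\left(A,h \right)} = 7 - A 4 = 7 - 4 A$)
$y{\left(-2,-3 \right)} t{\left(6,B \right)} = \left(7 - -8\right) \left(\left(-1\right) 6\right) = \left(7 + 8\right) \left(-6\right) = 15 \left(-6\right) = -90$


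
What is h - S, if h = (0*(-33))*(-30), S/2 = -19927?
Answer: 39854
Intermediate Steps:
S = -39854 (S = 2*(-19927) = -39854)
h = 0 (h = 0*(-30) = 0)
h - S = 0 - 1*(-39854) = 0 + 39854 = 39854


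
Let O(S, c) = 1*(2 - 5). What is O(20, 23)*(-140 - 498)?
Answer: 1914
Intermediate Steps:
O(S, c) = -3 (O(S, c) = 1*(-3) = -3)
O(20, 23)*(-140 - 498) = -3*(-140 - 498) = -3*(-638) = 1914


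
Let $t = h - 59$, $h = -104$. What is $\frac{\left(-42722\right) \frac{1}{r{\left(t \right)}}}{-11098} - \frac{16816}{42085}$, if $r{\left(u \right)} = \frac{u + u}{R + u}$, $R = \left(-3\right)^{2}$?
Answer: $\frac{54011428353}{38065335395} \approx 1.4189$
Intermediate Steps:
$R = 9$
$t = -163$ ($t = -104 - 59 = -163$)
$r{\left(u \right)} = \frac{2 u}{9 + u}$ ($r{\left(u \right)} = \frac{u + u}{9 + u} = \frac{2 u}{9 + u}$)
$\frac{\left(-42722\right) \frac{1}{r{\left(t \right)}}}{-11098} - \frac{16816}{42085} = \frac{\left(-42722\right) \frac{1}{2 \left(-163\right) \frac{1}{9 - 163}}}{-11098} - \frac{16816}{42085} = - \frac{42722}{2 \left(-163\right) \frac{1}{-154}} \left(- \frac{1}{11098}\right) - \frac{16816}{42085} = - \frac{42722}{2 \left(-163\right) \left(- \frac{1}{154}\right)} \left(- \frac{1}{11098}\right) - \frac{16816}{42085} = - \frac{42722}{\frac{163}{77}} \left(- \frac{1}{11098}\right) - \frac{16816}{42085} = \left(-42722\right) \frac{77}{163} \left(- \frac{1}{11098}\right) - \frac{16816}{42085} = \left(- \frac{3289594}{163}\right) \left(- \frac{1}{11098}\right) - \frac{16816}{42085} = \frac{1644797}{904487} - \frac{16816}{42085} = \frac{54011428353}{38065335395}$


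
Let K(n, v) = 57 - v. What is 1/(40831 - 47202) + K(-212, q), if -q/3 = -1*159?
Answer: -2675821/6371 ≈ -420.00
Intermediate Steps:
q = 477 (q = -(-3)*159 = -3*(-159) = 477)
1/(40831 - 47202) + K(-212, q) = 1/(40831 - 47202) + (57 - 1*477) = 1/(-6371) + (57 - 477) = -1/6371 - 420 = -2675821/6371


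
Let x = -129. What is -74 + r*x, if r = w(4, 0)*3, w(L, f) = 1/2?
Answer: -535/2 ≈ -267.50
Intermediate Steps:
w(L, f) = ½
r = 3/2 (r = (½)*3 = 3/2 ≈ 1.5000)
-74 + r*x = -74 + (3/2)*(-129) = -74 - 387/2 = -535/2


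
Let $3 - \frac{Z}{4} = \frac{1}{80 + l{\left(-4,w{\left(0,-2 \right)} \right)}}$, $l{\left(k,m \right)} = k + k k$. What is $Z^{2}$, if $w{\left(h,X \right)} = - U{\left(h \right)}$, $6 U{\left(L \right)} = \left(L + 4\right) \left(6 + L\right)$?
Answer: $\frac{75625}{529} \approx 142.96$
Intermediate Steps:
$U{\left(L \right)} = \frac{\left(4 + L\right) \left(6 + L\right)}{6}$ ($U{\left(L \right)} = \frac{\left(L + 4\right) \left(6 + L\right)}{6} = \frac{\left(4 + L\right) \left(6 + L\right)}{6}$)
$w{\left(h,X \right)} = -4 - \frac{5 h}{3} - \frac{h^{2}}{6}$ ($w{\left(h,X \right)} = - (4 + \frac{h^{2}}{6} + \frac{5 h}{3}) = -4 - \frac{5 h}{3} - \frac{h^{2}}{6}$)
$l{\left(k,m \right)} = k + k^{2}$
$Z = \frac{275}{23}$ ($Z = 12 - \frac{4}{80 - 4 \left(1 - 4\right)} = 12 - \frac{4}{80 - -12} = 12 - \frac{4}{80 + 12} = 12 - \frac{4}{92} = 12 - \frac{1}{23} = \frac{275}{23} \approx 11.957$)
$Z^{2} = \left(\frac{275}{23}\right)^{2} = \frac{75625}{529}$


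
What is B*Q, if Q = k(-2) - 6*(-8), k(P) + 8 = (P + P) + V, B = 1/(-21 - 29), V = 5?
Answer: -41/50 ≈ -0.82000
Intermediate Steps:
B = -1/50 (B = 1/(-50) = -1/50 ≈ -0.020000)
k(P) = -3 + 2*P (k(P) = -8 + ((P + P) + 5) = -8 + (2*P + 5) = -8 + (5 + 2*P) = -3 + 2*P)
Q = 41 (Q = (-3 + 2*(-2)) - 6*(-8) = (-3 - 4) - 1*(-48) = -7 + 48 = 41)
B*Q = -1/50*41 = -41/50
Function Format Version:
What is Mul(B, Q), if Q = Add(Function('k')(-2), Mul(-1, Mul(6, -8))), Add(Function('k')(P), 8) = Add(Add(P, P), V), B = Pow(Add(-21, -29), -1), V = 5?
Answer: Rational(-41, 50) ≈ -0.82000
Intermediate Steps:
B = Rational(-1, 50) (B = Pow(-50, -1) = Rational(-1, 50) ≈ -0.020000)
Function('k')(P) = Add(-3, Mul(2, P)) (Function('k')(P) = Add(-8, Add(Add(P, P), 5)) = Add(-8, Add(Mul(2, P), 5)) = Add(-8, Add(5, Mul(2, P))) = Add(-3, Mul(2, P)))
Q = 41 (Q = Add(Add(-3, Mul(2, -2)), Mul(-1, Mul(6, -8))) = Add(Add(-3, -4), Mul(-1, -48)) = Add(-7, 48) = 41)
Mul(B, Q) = Mul(Rational(-1, 50), 41) = Rational(-41, 50)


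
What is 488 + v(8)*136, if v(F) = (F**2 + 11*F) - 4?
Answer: 20616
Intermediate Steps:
v(F) = -4 + F**2 + 11*F
488 + v(8)*136 = 488 + (-4 + 8**2 + 11*8)*136 = 488 + (-4 + 64 + 88)*136 = 488 + 148*136 = 488 + 20128 = 20616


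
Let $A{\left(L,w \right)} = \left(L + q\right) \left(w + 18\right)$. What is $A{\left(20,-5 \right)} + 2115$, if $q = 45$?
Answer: $2960$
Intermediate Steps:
$A{\left(L,w \right)} = \left(18 + w\right) \left(45 + L\right)$ ($A{\left(L,w \right)} = \left(L + 45\right) \left(w + 18\right) = \left(45 + L\right) \left(18 + w\right) = \left(18 + w\right) \left(45 + L\right)$)
$A{\left(20,-5 \right)} + 2115 = \left(810 + 18 \cdot 20 + 45 \left(-5\right) + 20 \left(-5\right)\right) + 2115 = \left(810 + 360 - 225 - 100\right) + 2115 = 845 + 2115 = 2960$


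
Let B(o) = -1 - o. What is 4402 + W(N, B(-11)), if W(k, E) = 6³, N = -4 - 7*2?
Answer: 4618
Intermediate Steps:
N = -18 (N = -4 - 14 = -18)
W(k, E) = 216
4402 + W(N, B(-11)) = 4402 + 216 = 4618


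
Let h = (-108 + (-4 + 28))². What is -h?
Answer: -7056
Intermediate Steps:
h = 7056 (h = (-108 + 24)² = (-84)² = 7056)
-h = -1*7056 = -7056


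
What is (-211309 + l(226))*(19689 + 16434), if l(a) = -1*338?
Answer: -7645324581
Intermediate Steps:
l(a) = -338
(-211309 + l(226))*(19689 + 16434) = (-211309 - 338)*(19689 + 16434) = -211647*36123 = -7645324581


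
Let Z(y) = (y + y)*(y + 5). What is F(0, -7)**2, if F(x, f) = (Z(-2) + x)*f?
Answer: 7056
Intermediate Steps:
Z(y) = 2*y*(5 + y) (Z(y) = (2*y)*(5 + y) = 2*y*(5 + y))
F(x, f) = f*(-12 + x) (F(x, f) = (2*(-2)*(5 - 2) + x)*f = (2*(-2)*3 + x)*f = (-12 + x)*f = f*(-12 + x))
F(0, -7)**2 = (-7*(-12 + 0))**2 = (-7*(-12))**2 = 84**2 = 7056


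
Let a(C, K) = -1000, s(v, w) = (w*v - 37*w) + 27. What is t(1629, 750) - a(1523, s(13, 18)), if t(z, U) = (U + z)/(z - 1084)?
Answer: 547379/545 ≈ 1004.4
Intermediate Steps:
t(z, U) = (U + z)/(-1084 + z)
s(v, w) = 27 - 37*w + v*w (s(v, w) = (v*w - 37*w) + 27 = (-37*w + v*w) + 27 = 27 - 37*w + v*w)
t(1629, 750) - a(1523, s(13, 18)) = (750 + 1629)/(-1084 + 1629) - 1*(-1000) = 2379/545 + 1000 = 547379/545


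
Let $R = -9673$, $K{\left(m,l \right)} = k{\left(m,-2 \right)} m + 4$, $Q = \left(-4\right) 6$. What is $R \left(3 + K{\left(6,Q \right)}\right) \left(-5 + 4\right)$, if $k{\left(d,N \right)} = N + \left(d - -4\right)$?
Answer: $532015$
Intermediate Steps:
$Q = -24$
$k{\left(d,N \right)} = 4 + N + d$ ($k{\left(d,N \right)} = N + \left(d + 4\right) = N + \left(4 + d\right) = 4 + N + d$)
$K{\left(m,l \right)} = 4 + m \left(2 + m\right)$ ($K{\left(m,l \right)} = \left(4 - 2 + m\right) m + 4 = \left(2 + m\right) m + 4 = m \left(2 + m\right) + 4 = 4 + m \left(2 + m\right)$)
$R \left(3 + K{\left(6,Q \right)}\right) \left(-5 + 4\right) = - 9673 \left(3 + \left(4 + 6 \left(2 + 6\right)\right)\right) \left(-5 + 4\right) = - 9673 \left(3 + \left(4 + 6 \cdot 8\right)\right) \left(-1\right) = - 9673 \left(3 + \left(4 + 48\right)\right) \left(-1\right) = - 9673 \left(3 + 52\right) \left(-1\right) = - 9673 \cdot 55 \left(-1\right) = \left(-9673\right) \left(-55\right) = 532015$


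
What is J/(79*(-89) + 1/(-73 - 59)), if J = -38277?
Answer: 5052564/928093 ≈ 5.4440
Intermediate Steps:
J/(79*(-89) + 1/(-73 - 59)) = -38277/(79*(-89) + 1/(-73 - 59)) = -38277/(-7031 + 1/(-132)) = -38277/(-7031 - 1/132) = -38277/(-928093/132) = -38277*(-132/928093) = 5052564/928093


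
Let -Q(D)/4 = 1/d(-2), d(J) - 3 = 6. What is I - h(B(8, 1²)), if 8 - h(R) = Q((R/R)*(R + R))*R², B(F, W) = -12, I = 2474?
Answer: 2402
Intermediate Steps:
d(J) = 9 (d(J) = 3 + 6 = 9)
Q(D) = -4/9
h(R) = 8 + 4*R²/9 (h(R) = 8 - (-4)*R²/9 = 8 + 4*R²/9)
I - h(B(8, 1²)) = 2474 - (8 + (4/9)*(-12)²) = 2474 - (8 + (4/9)*144) = 2474 - (8 + 64) = 2474 - 1*72 = 2474 - 72 = 2402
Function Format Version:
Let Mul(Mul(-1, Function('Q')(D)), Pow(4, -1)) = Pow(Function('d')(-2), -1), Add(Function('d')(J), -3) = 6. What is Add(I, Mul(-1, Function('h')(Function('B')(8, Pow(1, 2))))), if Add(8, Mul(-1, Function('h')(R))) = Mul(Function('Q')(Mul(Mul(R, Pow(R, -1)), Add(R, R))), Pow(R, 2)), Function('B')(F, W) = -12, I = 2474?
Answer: 2402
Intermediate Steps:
Function('d')(J) = 9 (Function('d')(J) = Add(3, 6) = 9)
Function('Q')(D) = Rational(-4, 9) (Function('Q')(D) = Mul(-4, Pow(9, -1)) = Mul(-4, Rational(1, 9)) = Rational(-4, 9))
Function('h')(R) = Add(8, Mul(Rational(4, 9), Pow(R, 2))) (Function('h')(R) = Add(8, Mul(-1, Mul(Rational(-4, 9), Pow(R, 2)))) = Add(8, Mul(Rational(4, 9), Pow(R, 2))))
Add(I, Mul(-1, Function('h')(Function('B')(8, Pow(1, 2))))) = Add(2474, Mul(-1, Add(8, Mul(Rational(4, 9), Pow(-12, 2))))) = Add(2474, Mul(-1, Add(8, Mul(Rational(4, 9), 144)))) = Add(2474, Mul(-1, Add(8, 64))) = Add(2474, Mul(-1, 72)) = Add(2474, -72) = 2402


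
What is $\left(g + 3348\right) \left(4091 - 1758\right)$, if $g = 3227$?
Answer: $15339475$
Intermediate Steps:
$\left(g + 3348\right) \left(4091 - 1758\right) = \left(3227 + 3348\right) \left(4091 - 1758\right) = 6575 \cdot 2333 = 15339475$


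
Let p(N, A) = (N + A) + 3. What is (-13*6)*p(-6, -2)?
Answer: 390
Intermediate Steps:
p(N, A) = 3 + A + N (p(N, A) = (A + N) + 3 = 3 + A + N)
(-13*6)*p(-6, -2) = (-13*6)*(3 - 2 - 6) = -78*(-5) = 390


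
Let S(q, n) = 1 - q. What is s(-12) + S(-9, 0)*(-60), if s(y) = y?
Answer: -612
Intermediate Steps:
s(-12) + S(-9, 0)*(-60) = -12 + (1 - 1*(-9))*(-60) = -12 + (1 + 9)*(-60) = -12 + 10*(-60) = -12 - 600 = -612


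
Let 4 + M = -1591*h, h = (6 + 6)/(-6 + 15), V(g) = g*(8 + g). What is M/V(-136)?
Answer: -797/6528 ≈ -0.12209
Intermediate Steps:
h = 4/3 (h = 12/9 = 12*(⅑) = 4/3 ≈ 1.3333)
M = -6376/3 (M = -4 - 1591*4/3 = -4 - 6364/3 = -6376/3 ≈ -2125.3)
M/V(-136) = -6376*(-1/(136*(8 - 136)))/3 = -6376/(3*((-136*(-128)))) = -6376/3/17408 = -6376/3*1/17408 = -797/6528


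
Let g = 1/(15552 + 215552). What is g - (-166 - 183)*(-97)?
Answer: -7823563711/231104 ≈ -33853.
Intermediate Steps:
g = 1/231104 ≈ 4.3271e-6
g - (-166 - 183)*(-97) = 1/231104 - (-166 - 183)*(-97) = 1/231104 - (-349)*(-97) = 1/231104 - 1*33853 = 1/231104 - 33853 = -7823563711/231104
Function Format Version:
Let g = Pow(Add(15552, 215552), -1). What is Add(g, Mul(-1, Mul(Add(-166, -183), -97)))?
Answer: Rational(-7823563711, 231104) ≈ -33853.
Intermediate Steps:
g = Rational(1, 231104) (g = Pow(231104, -1) = Rational(1, 231104) ≈ 4.3271e-6)
Add(g, Mul(-1, Mul(Add(-166, -183), -97))) = Add(Rational(1, 231104), Mul(-1, Mul(Add(-166, -183), -97))) = Add(Rational(1, 231104), Mul(-1, Mul(-349, -97))) = Add(Rational(1, 231104), Mul(-1, 33853)) = Add(Rational(1, 231104), -33853) = Rational(-7823563711, 231104)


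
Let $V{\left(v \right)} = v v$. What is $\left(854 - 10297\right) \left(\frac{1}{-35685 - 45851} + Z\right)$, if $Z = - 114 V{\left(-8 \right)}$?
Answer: $\frac{802502100293}{11648} \approx 6.8896 \cdot 10^{7}$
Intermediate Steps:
$V{\left(v \right)} = v^{2}$
$Z = -7296$ ($Z = - 114 \left(-8\right)^{2} = \left(-114\right) 64 = -7296$)
$\left(854 - 10297\right) \left(\frac{1}{-35685 - 45851} + Z\right) = \left(854 - 10297\right) \left(\frac{1}{-35685 - 45851} - 7296\right) = - 9443 \left(\frac{1}{-81536} - 7296\right) = - 9443 \left(- \frac{1}{81536} - 7296\right) = \left(-9443\right) \left(- \frac{594886657}{81536}\right) = \frac{802502100293}{11648}$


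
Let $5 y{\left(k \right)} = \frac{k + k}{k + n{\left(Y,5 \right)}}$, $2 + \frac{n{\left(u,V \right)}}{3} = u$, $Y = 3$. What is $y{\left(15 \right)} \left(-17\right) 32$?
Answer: $- \frac{544}{3} \approx -181.33$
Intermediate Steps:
$n{\left(u,V \right)} = -6 + 3 u$
$y{\left(k \right)} = \frac{2 k}{5 \left(3 + k\right)}$ ($y{\left(k \right)} = \frac{\left(k + k\right) \frac{1}{k + \left(-6 + 3 \cdot 3\right)}}{5} = \frac{2 k \frac{1}{k + \left(-6 + 9\right)}}{5} = \frac{2 k \frac{1}{k + 3}}{5} = \frac{2 k \frac{1}{3 + k}}{5} = \frac{2 k}{5 \left(3 + k\right)}$)
$y{\left(15 \right)} \left(-17\right) 32 = \frac{2}{5} \cdot 15 \frac{1}{3 + 15} \left(-17\right) 32 = \frac{2}{5} \cdot 15 \cdot \frac{1}{18} \left(-17\right) 32 = \frac{1}{3} \left(-17\right) 32 = \left(- \frac{17}{3}\right) 32 = - \frac{544}{3}$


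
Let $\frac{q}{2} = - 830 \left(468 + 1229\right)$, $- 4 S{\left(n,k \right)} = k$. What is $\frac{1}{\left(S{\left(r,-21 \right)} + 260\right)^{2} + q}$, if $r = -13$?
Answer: $- \frac{16}{43946599} \approx -3.6408 \cdot 10^{-7}$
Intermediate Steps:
$S{\left(n,k \right)} = - \frac{k}{4}$
$q = -2817020$ ($q = 2 \left(- 830 \left(468 + 1229\right)\right) = 2 \left(\left(-830\right) 1697\right) = 2 \left(-1408510\right) = -2817020$)
$\frac{1}{\left(S{\left(r,-21 \right)} + 260\right)^{2} + q} = \frac{1}{\left(\left(- \frac{1}{4}\right) \left(-21\right) + 260\right)^{2} - 2817020} = \frac{1}{\left(\frac{21}{4} + 260\right)^{2} - 2817020} = \frac{1}{\left(\frac{1061}{4}\right)^{2} - 2817020} = \frac{1}{\frac{1125721}{16} - 2817020} = \frac{1}{- \frac{43946599}{16}} = - \frac{16}{43946599}$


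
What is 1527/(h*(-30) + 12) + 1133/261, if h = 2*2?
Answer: -10229/1044 ≈ -9.7979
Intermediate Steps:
h = 4
1527/(h*(-30) + 12) + 1133/261 = 1527/(4*(-30) + 12) + 1133/261 = 1527/(-120 + 12) + 1133*(1/261) = 1527/(-108) + 1133/261 = 1527*(-1/108) + 1133/261 = -509/36 + 1133/261 = -10229/1044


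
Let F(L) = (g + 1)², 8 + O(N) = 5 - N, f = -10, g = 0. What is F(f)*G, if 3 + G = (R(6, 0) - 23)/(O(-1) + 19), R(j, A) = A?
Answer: -74/17 ≈ -4.3529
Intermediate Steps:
O(N) = -3 - N (O(N) = -8 + (5 - N) = -3 - N)
F(L) = 1 (F(L) = (0 + 1)² = 1² = 1)
G = -74/17 (G = -3 + (0 - 23)/((-3 - 1*(-1)) + 19) = -3 - 23/((-3 + 1) + 19) = -3 - 23/(-2 + 19) = -3 - 23/17 = -74/17 ≈ -4.3529)
F(f)*G = 1*(-74/17) = -74/17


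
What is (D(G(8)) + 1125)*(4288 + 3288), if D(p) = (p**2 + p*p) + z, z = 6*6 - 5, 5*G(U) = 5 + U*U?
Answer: 291085072/25 ≈ 1.1643e+7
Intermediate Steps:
G(U) = 1 + U**2/5 (G(U) = (5 + U*U)/5 = (5 + U**2)/5 = 1 + U**2/5)
z = 31 (z = 36 - 5 = 31)
D(p) = 31 + 2*p**2 (D(p) = (p**2 + p*p) + 31 = (p**2 + p**2) + 31 = 2*p**2 + 31 = 31 + 2*p**2)
(D(G(8)) + 1125)*(4288 + 3288) = ((31 + 2*(1 + (1/5)*8**2)**2) + 1125)*(4288 + 3288) = ((31 + 2*(1 + (1/5)*64)**2) + 1125)*7576 = ((31 + 2*(1 + 64/5)**2) + 1125)*7576 = ((31 + 2*(69/5)**2) + 1125)*7576 = ((31 + 2*(4761/25)) + 1125)*7576 = ((31 + 9522/25) + 1125)*7576 = (10297/25 + 1125)*7576 = (38422/25)*7576 = 291085072/25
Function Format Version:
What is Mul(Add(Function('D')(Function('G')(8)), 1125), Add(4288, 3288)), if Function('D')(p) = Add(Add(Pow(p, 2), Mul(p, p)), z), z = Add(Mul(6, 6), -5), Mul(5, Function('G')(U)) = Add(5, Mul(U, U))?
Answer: Rational(291085072, 25) ≈ 1.1643e+7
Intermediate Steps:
Function('G')(U) = Add(1, Mul(Rational(1, 5), Pow(U, 2))) (Function('G')(U) = Mul(Rational(1, 5), Add(5, Mul(U, U))) = Mul(Rational(1, 5), Add(5, Pow(U, 2))) = Add(1, Mul(Rational(1, 5), Pow(U, 2))))
z = 31 (z = Add(36, -5) = 31)
Function('D')(p) = Add(31, Mul(2, Pow(p, 2))) (Function('D')(p) = Add(Add(Pow(p, 2), Mul(p, p)), 31) = Add(Add(Pow(p, 2), Pow(p, 2)), 31) = Add(Mul(2, Pow(p, 2)), 31) = Add(31, Mul(2, Pow(p, 2))))
Mul(Add(Function('D')(Function('G')(8)), 1125), Add(4288, 3288)) = Mul(Add(Add(31, Mul(2, Pow(Add(1, Mul(Rational(1, 5), Pow(8, 2))), 2))), 1125), Add(4288, 3288)) = Mul(Add(Add(31, Mul(2, Pow(Add(1, Mul(Rational(1, 5), 64)), 2))), 1125), 7576) = Mul(Add(Add(31, Mul(2, Pow(Add(1, Rational(64, 5)), 2))), 1125), 7576) = Mul(Add(Add(31, Mul(2, Pow(Rational(69, 5), 2))), 1125), 7576) = Mul(Add(Add(31, Mul(2, Rational(4761, 25))), 1125), 7576) = Mul(Add(Add(31, Rational(9522, 25)), 1125), 7576) = Mul(Add(Rational(10297, 25), 1125), 7576) = Mul(Rational(38422, 25), 7576) = Rational(291085072, 25)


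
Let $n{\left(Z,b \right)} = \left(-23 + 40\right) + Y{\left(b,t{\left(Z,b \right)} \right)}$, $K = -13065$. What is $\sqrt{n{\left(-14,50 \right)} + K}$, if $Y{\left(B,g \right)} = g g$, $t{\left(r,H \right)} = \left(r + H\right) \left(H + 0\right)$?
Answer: $2 \sqrt{806738} \approx 1796.4$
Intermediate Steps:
$t{\left(r,H \right)} = H \left(H + r\right)$ ($t{\left(r,H \right)} = \left(H + r\right) H = H \left(H + r\right)$)
$Y{\left(B,g \right)} = g^{2}$
$n{\left(Z,b \right)} = 17 + b^{2} \left(Z + b\right)^{2}$ ($n{\left(Z,b \right)} = \left(-23 + 40\right) + \left(b \left(b + Z\right)\right)^{2} = 17 + \left(b \left(Z + b\right)\right)^{2} = 17 + b^{2} \left(Z + b\right)^{2}$)
$\sqrt{n{\left(-14,50 \right)} + K} = \sqrt{\left(17 + 50^{2} \left(-14 + 50\right)^{2}\right) - 13065} = \sqrt{\left(17 + 2500 \cdot 36^{2}\right) - 13065} = \sqrt{\left(17 + 2500 \cdot 1296\right) - 13065} = \sqrt{\left(17 + 3240000\right) - 13065} = \sqrt{3240017 - 13065} = \sqrt{3226952} = 2 \sqrt{806738}$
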